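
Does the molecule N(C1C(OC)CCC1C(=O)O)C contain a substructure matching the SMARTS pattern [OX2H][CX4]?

No

The pattern [OX2H][CX4] describes a hydroxyl oxygen bound to an sp3 (X4) carbon — an aliphatic alcohol.
The closest candidate here is a carboxylic acid group (-C(=O)OH), but the -OH is on a CX3 carbonyl carbon, not a CX4 carbon. No other fragment satisfies the full query, so there is no match.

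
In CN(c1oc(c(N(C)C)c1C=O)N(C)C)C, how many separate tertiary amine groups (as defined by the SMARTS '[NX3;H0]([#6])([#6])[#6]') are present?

[NX3;H0]([#6])([#6])[#6] is the SMARTS for a tertiary amine: a trivalent nitrogen with no H, bonded to three carbons.
The molecule carries 3 separate instances of a dimethylamino group (-N(CH3)2) meeting every constraint; each maps to a distinct set of atoms, giving 3 matches.

3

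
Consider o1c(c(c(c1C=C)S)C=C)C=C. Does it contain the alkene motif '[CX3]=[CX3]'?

Yes

The pattern [CX3]=[CX3] describes a non-aromatic C=C double bond between two sp2 carbons — an alkene.
The molecule carries a vinyl group (-CH=CH2), whose atoms satisfy every constraint of the query, so the pattern matches.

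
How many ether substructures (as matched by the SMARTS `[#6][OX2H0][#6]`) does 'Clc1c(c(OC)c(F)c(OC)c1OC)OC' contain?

4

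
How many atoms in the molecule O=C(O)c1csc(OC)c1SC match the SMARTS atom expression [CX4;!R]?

2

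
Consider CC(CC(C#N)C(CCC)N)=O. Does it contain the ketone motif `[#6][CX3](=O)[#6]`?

The pattern [#6][CX3](=O)[#6] describes a carbonyl carbon (no H) flanked by two carbons — a ketone.
The molecule carries an acetyl/ketone group (-C(=O)CH3), whose atoms satisfy every constraint of the query, so the pattern matches.

Yes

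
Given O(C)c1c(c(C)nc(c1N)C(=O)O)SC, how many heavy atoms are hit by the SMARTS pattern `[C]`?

4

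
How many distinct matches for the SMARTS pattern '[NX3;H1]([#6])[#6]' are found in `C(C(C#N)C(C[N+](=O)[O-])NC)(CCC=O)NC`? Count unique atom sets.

2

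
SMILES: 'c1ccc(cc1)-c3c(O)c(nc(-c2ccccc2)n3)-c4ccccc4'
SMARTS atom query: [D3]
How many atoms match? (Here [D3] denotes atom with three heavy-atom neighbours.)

The query [D3] means: atom with exactly three heavy-atom neighbours.
Check the 25 heavy atoms by environment: 2× n (aromatic, D2) → no; 7× c (aromatic, D3) → match; 15× c (aromatic, D2) → no; 1× O (D1) → no.
That gives 7 matching atoms.

7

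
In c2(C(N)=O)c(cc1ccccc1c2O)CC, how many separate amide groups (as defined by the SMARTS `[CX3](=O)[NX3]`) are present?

[CX3](=O)[NX3] is the SMARTS for an amide: a carbonyl carbon bonded to a trivalent nitrogen.
Exactly one fragment in the molecule meets all constraints, giving 1 match.

1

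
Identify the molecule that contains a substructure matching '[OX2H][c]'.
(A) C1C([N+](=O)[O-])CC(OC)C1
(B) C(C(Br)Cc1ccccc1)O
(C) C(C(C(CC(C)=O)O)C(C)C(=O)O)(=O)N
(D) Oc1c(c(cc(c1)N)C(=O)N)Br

D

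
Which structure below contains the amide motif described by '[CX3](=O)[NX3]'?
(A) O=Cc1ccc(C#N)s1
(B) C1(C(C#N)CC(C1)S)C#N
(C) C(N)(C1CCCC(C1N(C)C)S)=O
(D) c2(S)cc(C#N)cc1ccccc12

C

[CX3](=O)[NX3] describes a carbonyl carbon bonded to a trivalent nitrogen (an amide).
(A) has a nitrile (-C#N) but the nitrile N is NX1 (triple-bonded), not NX3.
(B) has a nitrile (-C#N) but the nitrile N is NX1 (triple-bonded), not NX3.
(C) contains a primary amide (-C(=O)NH2), which satisfies every atom and bond constraint.
(D) has a nitrile (-C#N) but the nitrile N is NX1 (triple-bonded), not NX3.
So the answer is (C).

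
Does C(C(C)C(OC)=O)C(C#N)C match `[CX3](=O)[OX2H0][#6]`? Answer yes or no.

Yes

The pattern [CX3](=O)[OX2H0][#6] describes a carbonyl carbon bonded to an oxygen that is itself bonded to carbon (no H on that O) — an ester.
The molecule carries a methyl-ester group (-C(=O)OCH3), whose atoms satisfy every constraint of the query, so the pattern matches.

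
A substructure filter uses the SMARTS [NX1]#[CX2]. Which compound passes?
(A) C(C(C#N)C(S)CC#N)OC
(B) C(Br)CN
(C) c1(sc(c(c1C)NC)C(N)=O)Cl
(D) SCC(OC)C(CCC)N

A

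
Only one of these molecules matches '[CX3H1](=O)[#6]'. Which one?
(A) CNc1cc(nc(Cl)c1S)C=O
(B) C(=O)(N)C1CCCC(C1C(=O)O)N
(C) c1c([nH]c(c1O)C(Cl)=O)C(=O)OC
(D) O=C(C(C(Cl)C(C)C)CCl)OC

[CX3H1](=O)[#6] describes an sp2 carbon with one H, double-bonded to O and single-bonded to carbon (an aldehyde).
(A) contains an aldehyde (-CHO), which satisfies every atom and bond constraint.
(B) has a carboxylic acid group (-C(=O)OH) but the carbonyl carbon has H0 and is bonded to O, not H1.
(C) has a methyl-ester group (-C(=O)OCH3) but the carbonyl carbon has H0, not H1.
(D) has a methyl-ester group (-C(=O)OCH3) but the carbonyl carbon has H0, not H1.
So the answer is (A).

A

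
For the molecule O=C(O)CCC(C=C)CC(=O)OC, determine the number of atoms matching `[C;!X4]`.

4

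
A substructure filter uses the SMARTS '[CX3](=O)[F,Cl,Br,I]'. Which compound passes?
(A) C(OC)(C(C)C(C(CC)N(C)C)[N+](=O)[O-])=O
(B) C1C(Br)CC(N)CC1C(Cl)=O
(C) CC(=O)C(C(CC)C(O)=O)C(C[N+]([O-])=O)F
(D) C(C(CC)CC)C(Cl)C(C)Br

B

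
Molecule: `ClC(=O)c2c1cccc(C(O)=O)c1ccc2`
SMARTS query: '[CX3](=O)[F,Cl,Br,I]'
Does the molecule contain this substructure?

Yes

The pattern [CX3](=O)[F,Cl,Br,I] describes a carbonyl carbon bonded to a halogen — an acyl halide.
The molecule carries an acyl chloride (-C(=O)Cl), whose atoms satisfy every constraint of the query, so the pattern matches.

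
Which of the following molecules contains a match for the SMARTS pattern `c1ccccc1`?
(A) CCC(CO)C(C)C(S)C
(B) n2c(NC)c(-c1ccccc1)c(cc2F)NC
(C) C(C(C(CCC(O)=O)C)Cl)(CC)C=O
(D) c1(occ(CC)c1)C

c1ccccc1 describes six aromatic carbons in a ring (a benzene ring).
(A) has a methyl group (-CH3) but no six-membered all-carbon aromatic ring is present.
(B) contains a phenyl ring, which satisfies every atom and bond constraint.
(C) has a methyl group (-CH3) but no six-membered all-carbon aromatic ring is present.
(D) has a methyl group (-CH3) but no six-membered all-carbon aromatic ring is present.
So the answer is (B).

B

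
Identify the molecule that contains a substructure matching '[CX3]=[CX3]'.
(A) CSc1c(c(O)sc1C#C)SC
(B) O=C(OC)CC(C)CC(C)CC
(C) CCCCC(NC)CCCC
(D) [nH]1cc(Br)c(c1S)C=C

D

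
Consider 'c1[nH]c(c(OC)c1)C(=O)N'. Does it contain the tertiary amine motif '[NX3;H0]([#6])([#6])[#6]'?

The pattern [NX3;H0]([#6])([#6])[#6] describes a trivalent nitrogen with no H, bonded to three carbons — a tertiary amine.
The closest candidate here is a primary amide (-C(=O)NH2), but the amide nitrogen has H2 and only one carbon neighbour. No other fragment satisfies the full query, so there is no match.

No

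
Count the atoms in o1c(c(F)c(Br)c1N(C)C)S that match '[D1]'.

5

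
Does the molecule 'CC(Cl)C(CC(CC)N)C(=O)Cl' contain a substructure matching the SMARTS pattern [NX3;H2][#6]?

Yes

The pattern [NX3;H2][#6] describes a trivalent nitrogen with two H attached to carbon — a primary amine.
The molecule carries a primary amino group (-NH2), whose atoms satisfy every constraint of the query, so the pattern matches.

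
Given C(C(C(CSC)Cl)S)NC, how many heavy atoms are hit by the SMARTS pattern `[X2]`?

The query [X2] means: any atom with exactly two total connections (bonds + H).
Check the 10 heavy atoms by environment: 6× C (X4) → no; 1× N (X3) → no; 2× S (X2) → match; 1× Cl (X1) → no.
That gives 2 matching atoms.

2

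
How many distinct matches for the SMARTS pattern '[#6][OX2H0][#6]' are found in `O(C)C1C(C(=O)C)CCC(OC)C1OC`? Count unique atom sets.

3

[#6][OX2H0][#6] is the SMARTS for an ether: an aliphatic oxygen bridging two carbons with no H on the oxygen.
The molecule carries 3 separate instances of a methoxy ether (-OCH3) meeting every constraint; each maps to a distinct set of atoms, giving 3 matches.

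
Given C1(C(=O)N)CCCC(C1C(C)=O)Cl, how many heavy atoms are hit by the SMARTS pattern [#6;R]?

The query [#6;R] means: carbon that is part of a ring.
Check the 13 heavy atoms by environment: 6× C (in 6-ring) → match; 3× C (acyclic) → no; 2× O (acyclic) → no; 1× N (acyclic) → no; 1× Cl (acyclic) → no.
That gives 6 matching atoms.

6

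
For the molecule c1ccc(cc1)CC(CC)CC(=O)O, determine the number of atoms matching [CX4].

Check the 14 heavy atoms by environment: 5× C (X4) → match; 6× c (aromatic, X3) → no; 1× C (X3) → no; 1× O (X1) → no; 1× O (X2) → no.
That gives 5 matching atoms.

5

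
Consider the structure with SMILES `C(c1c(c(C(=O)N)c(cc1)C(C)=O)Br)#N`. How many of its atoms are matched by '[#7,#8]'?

The query [#7,#8] means: nitrogen or oxygen (comma = OR).
Check the 15 heavy atoms by environment: 6× c (aromatic) → no; 4× C → no; 2× N → match; 2× O → match; 1× Br → no.
Summing the matching environments: 2 + 2 = 4 matching atoms.

4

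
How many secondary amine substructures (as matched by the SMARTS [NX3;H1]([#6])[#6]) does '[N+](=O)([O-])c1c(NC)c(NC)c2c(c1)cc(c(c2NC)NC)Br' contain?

4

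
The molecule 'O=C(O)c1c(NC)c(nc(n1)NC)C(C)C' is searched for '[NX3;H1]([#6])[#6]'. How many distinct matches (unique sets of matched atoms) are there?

[NX3;H1]([#6])[#6] is the SMARTS for a secondary amine: a trivalent nitrogen with one H, bonded to two carbons.
The molecule carries 2 separate instances of an N-methylamino group (-NHCH3) meeting every constraint; each maps to a distinct set of atoms, giving 2 matches.

2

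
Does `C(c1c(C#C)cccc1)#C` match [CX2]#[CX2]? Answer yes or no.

Yes

The pattern [CX2]#[CX2] describes a carbon-carbon triple bond — an alkyne.
The molecule carries an ethynyl group (-C#CH), whose atoms satisfy every constraint of the query, so the pattern matches.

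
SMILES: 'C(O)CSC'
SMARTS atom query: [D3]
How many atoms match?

0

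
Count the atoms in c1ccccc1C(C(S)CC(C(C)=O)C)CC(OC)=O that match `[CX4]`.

The query [CX4] means: C with X4: aliphatic carbon with exactly 4 total connections (bonds + H).
Check the 20 heavy atoms by environment: 8× C (X4) → match; 2× C (X3) → no; 2× O (X1) → no; 6× c (aromatic, X3) → no; 1× S (X2) → no; 1× O (X2) → no.
That gives 8 matching atoms.

8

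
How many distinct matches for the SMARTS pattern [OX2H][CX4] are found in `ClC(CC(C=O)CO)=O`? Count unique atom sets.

[OX2H][CX4] is the SMARTS for an aliphatic alcohol: a hydroxyl oxygen bound to an sp3 (X4) carbon.
Exactly one fragment in the molecule meets all constraints, giving 1 match.

1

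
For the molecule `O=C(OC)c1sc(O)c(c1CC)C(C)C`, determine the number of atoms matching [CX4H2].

The query [CX4H2] means: sp3 carbon (X4) with exactly two hydrogens.
Check the 15 heavy atoms by environment: 1× s (aromatic, H0, X2) → no; 4× c (aromatic, H0, X3) → no; 1× C (H0, X3) → no; 1× O (H0, X1) → no; 1× O (H0, X2) → no; 4× C (H3, X4) → no; 1× C (H2, X4) → match; 1× O (H1, X2) → no; 1× C (H1, X4) → no.
That gives 1 matching atom.

1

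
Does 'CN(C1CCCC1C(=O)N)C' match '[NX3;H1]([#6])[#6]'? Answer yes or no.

The pattern [NX3;H1]([#6])[#6] describes a trivalent nitrogen with one H, bonded to two carbons — a secondary amine.
The closest candidate here is a primary amide (-C(=O)NH2), but the -C(=O)NH2 nitrogen has H2, not H1. No other fragment satisfies the full query, so there is no match.

No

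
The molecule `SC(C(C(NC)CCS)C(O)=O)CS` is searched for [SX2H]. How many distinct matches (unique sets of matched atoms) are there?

[SX2H] is the SMARTS for a thiol: an aliphatic sulfur with two connections, one being H.
The molecule carries 3 separate instances of a thiol (-SH) meeting every constraint; each maps to a distinct set of atoms, giving 3 matches.

3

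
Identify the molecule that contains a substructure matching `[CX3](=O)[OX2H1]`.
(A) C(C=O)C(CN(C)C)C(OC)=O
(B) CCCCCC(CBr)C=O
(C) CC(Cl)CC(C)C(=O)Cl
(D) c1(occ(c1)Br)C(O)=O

D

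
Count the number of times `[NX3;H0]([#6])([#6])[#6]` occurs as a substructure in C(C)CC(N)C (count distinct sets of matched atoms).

0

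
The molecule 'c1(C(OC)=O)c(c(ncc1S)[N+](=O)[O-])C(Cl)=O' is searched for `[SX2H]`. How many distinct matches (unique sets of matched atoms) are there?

[SX2H] is the SMARTS for a thiol: an aliphatic sulfur with two connections, one being H.
Exactly one fragment in the molecule meets all constraints, giving 1 match.

1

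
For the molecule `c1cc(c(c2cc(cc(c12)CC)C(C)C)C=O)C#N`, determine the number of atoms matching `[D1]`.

5

The query [D1] means: atom with exactly one heavy-atom neighbour (degree 1).
Check the 19 heavy atoms by environment: 6× c (aromatic, D3) → no; 4× c (aromatic, D2) → no; 3× C (D2) → no; 1× O (D1) → match; 3× C (D1) → match; 1× N (D1) → match; 1× C (D3) → no.
Summing the matching environments: 1 + 3 + 1 = 5 matching atoms.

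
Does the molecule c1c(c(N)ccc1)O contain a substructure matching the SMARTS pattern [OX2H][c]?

The pattern [OX2H][c] describes a hydroxyl oxygen attached to an aromatic carbon — a phenol.
The molecule carries a hydroxyl group (-OH), whose atoms satisfy every constraint of the query, so the pattern matches.

Yes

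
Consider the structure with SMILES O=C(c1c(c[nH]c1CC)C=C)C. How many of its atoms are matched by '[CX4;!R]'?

3

Check the 12 heavy atoms by environment: 1× n (aromatic, X3, in 5-ring) → no; 4× c (aromatic, X3, in 5-ring) → no; 3× C (X3, acyclic) → no; 1× O (X1, acyclic) → no; 3× C (X4, acyclic) → match.
That gives 3 matching atoms.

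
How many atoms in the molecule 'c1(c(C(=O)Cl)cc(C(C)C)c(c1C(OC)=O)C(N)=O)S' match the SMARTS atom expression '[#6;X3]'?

Check the 20 heavy atoms by environment: 6× c (aromatic, X3) → match; 3× C (X3) → match; 3× O (X1) → no; 1× Cl (X1) → no; 1× O (X2) → no; 4× C (X4) → no; 1× S (X2) → no; 1× N (X3) → no.
Summing the matching environments: 6 + 3 = 9 matching atoms.

9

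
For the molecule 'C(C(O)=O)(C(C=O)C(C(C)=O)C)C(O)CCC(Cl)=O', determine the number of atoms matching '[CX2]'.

The query [CX2] means: C with X2: aliphatic carbon with exactly 2 total connections.
Check the 19 heavy atoms by environment: 8× C (X4) → no; 4× C (X3) → no; 4× O (X1) → no; 2× O (X2) → no; 1× Cl (X1) → no.
No environment satisfies the query, so 0 matching atoms.

0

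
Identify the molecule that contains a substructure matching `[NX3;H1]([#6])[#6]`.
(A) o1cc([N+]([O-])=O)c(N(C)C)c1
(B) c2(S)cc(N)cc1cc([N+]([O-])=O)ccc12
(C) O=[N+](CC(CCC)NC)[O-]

[NX3;H1]([#6])[#6] describes a trivalent nitrogen with one H, bonded to two carbons (a secondary amine).
(A) has a dimethylamino group (-N(CH3)2) but the nitrogen has H0, not H1.
(B) has a primary amino group (-NH2) but the nitrogen has H2 and only one carbon neighbour.
(C) contains an N-methylamino group (-NHCH3), which satisfies every atom and bond constraint.
So the answer is (C).

C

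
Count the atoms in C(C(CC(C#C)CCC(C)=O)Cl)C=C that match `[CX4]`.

Check the 14 heavy atoms by environment: 7× C (X4) → match; 3× C (X3) → no; 1× O (X1) → no; 2× C (X2) → no; 1× Cl (X1) → no.
That gives 7 matching atoms.

7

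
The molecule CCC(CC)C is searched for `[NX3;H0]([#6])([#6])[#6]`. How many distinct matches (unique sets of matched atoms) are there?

0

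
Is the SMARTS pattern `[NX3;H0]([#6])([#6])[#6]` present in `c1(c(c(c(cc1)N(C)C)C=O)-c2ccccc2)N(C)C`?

The pattern [NX3;H0]([#6])([#6])[#6] describes a trivalent nitrogen with no H, bonded to three carbons — a tertiary amine.
The molecule carries a dimethylamino group (-N(CH3)2), whose atoms satisfy every constraint of the query, so the pattern matches.

Yes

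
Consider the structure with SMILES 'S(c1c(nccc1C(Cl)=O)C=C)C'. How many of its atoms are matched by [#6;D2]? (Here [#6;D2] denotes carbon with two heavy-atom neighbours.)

3

Check the 13 heavy atoms by environment: 1× n (aromatic, D2) → no; 2× c (aromatic, D2) → match; 3× c (aromatic, D3) → no; 1× C (D3) → no; 1× O (D1) → no; 1× Cl (D1) → no; 1× S (D2) → no; 2× C (D1) → no; 1× C (D2) → match.
Summing the matching environments: 2 + 1 = 3 matching atoms.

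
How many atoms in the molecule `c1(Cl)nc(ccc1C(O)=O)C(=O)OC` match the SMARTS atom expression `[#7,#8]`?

5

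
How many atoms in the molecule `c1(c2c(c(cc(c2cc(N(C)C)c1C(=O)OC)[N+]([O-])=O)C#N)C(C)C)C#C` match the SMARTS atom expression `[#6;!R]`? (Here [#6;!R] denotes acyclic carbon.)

10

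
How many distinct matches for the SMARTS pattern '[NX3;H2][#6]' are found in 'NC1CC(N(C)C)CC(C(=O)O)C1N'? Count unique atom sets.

2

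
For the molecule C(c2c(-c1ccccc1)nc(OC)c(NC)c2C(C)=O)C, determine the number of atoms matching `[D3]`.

The query [D3] means: atom with exactly three heavy-atom neighbours.
Check the 21 heavy atoms by environment: 1× n (aromatic, D2) → no; 6× c (aromatic, D3) → match; 1× O (D2) → no; 4× C (D1) → no; 1× N (D2) → no; 1× C (D2) → no; 1× C (D3) → match; 1× O (D1) → no; 5× c (aromatic, D2) → no.
Summing the matching environments: 6 + 1 = 7 matching atoms.

7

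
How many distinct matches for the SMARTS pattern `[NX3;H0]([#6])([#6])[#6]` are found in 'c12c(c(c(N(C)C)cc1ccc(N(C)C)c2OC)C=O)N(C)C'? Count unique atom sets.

[NX3;H0]([#6])([#6])[#6] is the SMARTS for a tertiary amine: a trivalent nitrogen with no H, bonded to three carbons.
The molecule carries 3 separate instances of a dimethylamino group (-N(CH3)2) meeting every constraint; each maps to a distinct set of atoms, giving 3 matches.

3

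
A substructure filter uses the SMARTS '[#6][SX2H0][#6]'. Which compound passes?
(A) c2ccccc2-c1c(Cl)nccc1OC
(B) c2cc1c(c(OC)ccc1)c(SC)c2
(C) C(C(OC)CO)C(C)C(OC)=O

B

[#6][SX2H0][#6] describes an aliphatic sulfur bridging two carbons with no H on the sulfur (a thioether).
(A) has a methoxy ether (-OCH3) but the bridging atom is O, not S.
(B) contains a methylthio ether (-SCH3), which satisfies every atom and bond constraint.
(C) has a methoxy ether (-OCH3) but the bridging atom is O, not S.
So the answer is (B).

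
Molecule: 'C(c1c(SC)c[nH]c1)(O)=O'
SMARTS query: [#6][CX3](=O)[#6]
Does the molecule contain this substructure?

The pattern [#6][CX3](=O)[#6] describes a carbonyl carbon (no H) flanked by two carbons — a ketone.
The closest candidate here is a carboxylic acid group (-C(=O)OH), but one neighbour of the carbonyl carbon is O, not C. No other fragment satisfies the full query, so there is no match.

No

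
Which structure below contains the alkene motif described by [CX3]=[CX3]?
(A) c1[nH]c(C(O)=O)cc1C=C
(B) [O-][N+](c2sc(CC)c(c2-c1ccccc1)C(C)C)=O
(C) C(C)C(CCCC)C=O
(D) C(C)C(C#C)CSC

[CX3]=[CX3] describes a non-aromatic C=C double bond between two sp2 carbons (an alkene).
(A) contains a vinyl group (-CH=CH2), which satisfies every atom and bond constraint.
(B) has an ethyl group (-CH2CH3) but its C-C bond is a single bond between CX4 carbons, not CX3=CX3.
(C) has an ethyl group (-CH2CH3) but its C-C bond is a single bond between CX4 carbons, not CX3=CX3.
(D) has an ethynyl group (-C#CH) but the C-C bond is a triple bond, not a double bond.
So the answer is (A).

A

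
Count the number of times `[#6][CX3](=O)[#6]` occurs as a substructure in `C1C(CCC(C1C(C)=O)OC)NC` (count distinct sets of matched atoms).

[#6][CX3](=O)[#6] is the SMARTS for a ketone: a carbonyl carbon (no H) flanked by two carbons.
Exactly one fragment in the molecule meets all constraints, giving 1 match.

1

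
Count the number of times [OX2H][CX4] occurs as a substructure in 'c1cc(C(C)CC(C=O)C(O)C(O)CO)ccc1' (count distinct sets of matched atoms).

[OX2H][CX4] is the SMARTS for an aliphatic alcohol: a hydroxyl oxygen bound to an sp3 (X4) carbon.
The molecule carries 3 separate instances of a hydroxyl group (-OH) meeting every constraint; each maps to a distinct set of atoms, giving 3 matches.

3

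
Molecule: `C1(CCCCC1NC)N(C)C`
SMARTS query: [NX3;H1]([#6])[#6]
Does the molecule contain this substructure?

Yes

The pattern [NX3;H1]([#6])[#6] describes a trivalent nitrogen with one H, bonded to two carbons — a secondary amine.
The molecule carries an N-methylamino group (-NHCH3), whose atoms satisfy every constraint of the query, so the pattern matches.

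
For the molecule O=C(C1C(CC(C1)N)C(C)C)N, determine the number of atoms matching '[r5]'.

The query [r5] means: r5 matches atoms in a five-membered ring.
Check the 12 heavy atoms by environment: 5× C (in 5-ring) → match; 2× N (acyclic) → no; 4× C (acyclic) → no; 1× O (acyclic) → no.
That gives 5 matching atoms.

5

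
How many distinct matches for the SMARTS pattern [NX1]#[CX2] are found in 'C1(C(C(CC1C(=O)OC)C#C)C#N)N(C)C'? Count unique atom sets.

1

[NX1]#[CX2] is the SMARTS for a nitrile: a nitrogen triple-bonded to a two-connected carbon.
Exactly one fragment in the molecule meets all constraints, giving 1 match.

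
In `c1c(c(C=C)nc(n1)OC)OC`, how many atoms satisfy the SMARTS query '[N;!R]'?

0

The query [N;!R] means: aliphatic nitrogen not in a ring.
Check the 12 heavy atoms by environment: 2× n (aromatic, in 6-ring) → no; 4× c (aromatic, in 6-ring) → no; 2× O (acyclic) → no; 4× C (acyclic) → no.
No environment satisfies the query, so 0 matching atoms.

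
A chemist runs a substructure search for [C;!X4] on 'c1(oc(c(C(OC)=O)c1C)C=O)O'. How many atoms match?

The query [C;!X4] means: aliphatic carbon that does not have four total connections.
Check the 13 heavy atoms by environment: 1× o (aromatic, X2) → no; 4× c (aromatic, X3) → no; 2× O (X2) → no; 2× C (X3) → match; 2× O (X1) → no; 2× C (X4) → no.
That gives 2 matching atoms.

2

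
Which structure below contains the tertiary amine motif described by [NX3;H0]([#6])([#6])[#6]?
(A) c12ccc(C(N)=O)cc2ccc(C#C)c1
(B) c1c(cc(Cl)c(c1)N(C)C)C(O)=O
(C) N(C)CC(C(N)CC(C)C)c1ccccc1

B

[NX3;H0]([#6])([#6])[#6] describes a trivalent nitrogen with no H, bonded to three carbons (a tertiary amine).
(A) has a primary amide (-C(=O)NH2) but the amide nitrogen has H2 and only one carbon neighbour.
(B) contains a dimethylamino group (-N(CH3)2), which satisfies every atom and bond constraint.
(C) has an N-methylamino group (-NHCH3) but the nitrogen still has one H (H1), not H0.
So the answer is (B).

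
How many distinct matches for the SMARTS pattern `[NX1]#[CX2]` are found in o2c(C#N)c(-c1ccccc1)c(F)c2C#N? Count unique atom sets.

2

[NX1]#[CX2] is the SMARTS for a nitrile: a nitrogen triple-bonded to a two-connected carbon.
The molecule carries 2 separate instances of a nitrile (-C#N) meeting every constraint; each maps to a distinct set of atoms, giving 2 matches.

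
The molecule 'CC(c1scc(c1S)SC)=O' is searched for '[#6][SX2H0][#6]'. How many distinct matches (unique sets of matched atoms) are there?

[#6][SX2H0][#6] is the SMARTS for a thioether: an aliphatic sulfur bridging two carbons with no H on the sulfur.
Exactly one fragment in the molecule meets all constraints, giving 1 match.

1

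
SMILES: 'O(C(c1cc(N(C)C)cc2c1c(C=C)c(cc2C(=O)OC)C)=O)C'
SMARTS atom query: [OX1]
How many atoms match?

The query [OX1] means: aliphatic oxygen with one total connection — typically a carbonyl =O or an oxide.
Check the 24 heavy atoms by environment: 10× c (aromatic, X3) → no; 4× C (X3) → no; 2× O (X1) → match; 2× O (X2) → no; 5× C (X4) → no; 1× N (X3) → no.
That gives 2 matching atoms.

2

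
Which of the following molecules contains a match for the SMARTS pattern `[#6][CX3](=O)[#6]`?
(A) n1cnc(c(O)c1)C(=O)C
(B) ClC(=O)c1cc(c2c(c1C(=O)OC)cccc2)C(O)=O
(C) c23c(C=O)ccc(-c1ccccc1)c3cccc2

A

[#6][CX3](=O)[#6] describes a carbonyl carbon (no H) flanked by two carbons (a ketone).
(A) contains an acetyl/ketone group (-C(=O)CH3), which satisfies every atom and bond constraint.
(B) has a methyl-ester group (-C(=O)OCH3) but one neighbour of the carbonyl carbon is O, not C.
(C) has an aldehyde (-CHO) but the carbonyl carbon has H1, so it is not flanked by two carbons.
So the answer is (A).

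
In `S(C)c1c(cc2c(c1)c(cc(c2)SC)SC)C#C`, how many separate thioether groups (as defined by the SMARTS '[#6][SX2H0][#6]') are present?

[#6][SX2H0][#6] is the SMARTS for a thioether: an aliphatic sulfur bridging two carbons with no H on the sulfur.
The molecule carries 3 separate instances of a methylthio ether (-SCH3) meeting every constraint; each maps to a distinct set of atoms, giving 3 matches.

3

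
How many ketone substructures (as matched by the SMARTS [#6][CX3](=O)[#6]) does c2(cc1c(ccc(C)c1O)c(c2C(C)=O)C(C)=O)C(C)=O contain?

3

[#6][CX3](=O)[#6] is the SMARTS for a ketone: a carbonyl carbon (no H) flanked by two carbons.
The molecule carries 3 separate instances of an acetyl/ketone group (-C(=O)CH3) meeting every constraint; each maps to a distinct set of atoms, giving 3 matches.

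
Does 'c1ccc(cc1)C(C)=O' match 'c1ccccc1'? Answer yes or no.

Yes

The pattern c1ccccc1 describes six aromatic carbons in a ring — a benzene ring.
The required atom environment is present in the molecule, so the pattern matches.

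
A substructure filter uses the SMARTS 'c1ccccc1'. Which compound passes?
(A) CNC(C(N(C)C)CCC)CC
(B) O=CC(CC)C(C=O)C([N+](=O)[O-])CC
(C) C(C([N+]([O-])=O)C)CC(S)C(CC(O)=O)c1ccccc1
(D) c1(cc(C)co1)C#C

C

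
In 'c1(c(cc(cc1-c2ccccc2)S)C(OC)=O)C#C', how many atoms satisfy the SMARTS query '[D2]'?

Check the 19 heavy atoms by environment: 5× c (aromatic, D3) → no; 7× c (aromatic, D2) → match; 1× C (D3) → no; 1× O (D1) → no; 1× O (D2) → match; 2× C (D1) → no; 1× C (D2) → match; 1× S (D1) → no.
Summing the matching environments: 7 + 1 + 1 = 9 matching atoms.

9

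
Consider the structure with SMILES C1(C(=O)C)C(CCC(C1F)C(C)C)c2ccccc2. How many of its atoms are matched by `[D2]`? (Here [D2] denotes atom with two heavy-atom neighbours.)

The query [D2] means: atom with exactly two heavy-atom neighbours.
Check the 19 heavy atoms by environment: 6× C (D3) → no; 2× C (D2) → match; 1× c (aromatic, D3) → no; 5× c (aromatic, D2) → match; 1× O (D1) → no; 3× C (D1) → no; 1× F (D1) → no.
Summing the matching environments: 2 + 5 = 7 matching atoms.

7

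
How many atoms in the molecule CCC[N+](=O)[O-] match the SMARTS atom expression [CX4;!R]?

Check the 6 heavy atoms by environment: 3× C (X4, acyclic) → match; 1× N (charge +1, X3, acyclic) → no; 1× O (charge -1, X1, acyclic) → no; 1× O (X1, acyclic) → no.
That gives 3 matching atoms.

3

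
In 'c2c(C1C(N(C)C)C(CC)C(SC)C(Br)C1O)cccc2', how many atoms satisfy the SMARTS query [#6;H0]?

The query [#6;H0] means: any carbon with no attached hydrogen.
Check the 21 heavy atoms by environment: 6× C (H1) → no; 1× O (H1) → no; 1× C (H2) → no; 4× C (H3) → no; 1× c (aromatic, H0) → match; 5× c (aromatic, H1) → no; 1× Br (H0) → no; 1× S (H0) → no; 1× N (H0) → no.
That gives 1 matching atom.

1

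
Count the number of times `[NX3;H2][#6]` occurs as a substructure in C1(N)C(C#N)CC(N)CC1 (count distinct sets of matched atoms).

[NX3;H2][#6] is the SMARTS for a primary amine: a trivalent nitrogen with two H attached to carbon.
The molecule carries 2 separate instances of a primary amino group (-NH2) meeting every constraint; each maps to a distinct set of atoms, giving 2 matches.

2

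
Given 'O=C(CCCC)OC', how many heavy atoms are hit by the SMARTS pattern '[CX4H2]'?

3

The query [CX4H2] means: sp3 carbon (X4) with exactly two hydrogens.
Check the 8 heavy atoms by environment: 3× C (H2, X4) → match; 2× C (H3, X4) → no; 1× C (H0, X3) → no; 1× O (H0, X1) → no; 1× O (H0, X2) → no.
That gives 3 matching atoms.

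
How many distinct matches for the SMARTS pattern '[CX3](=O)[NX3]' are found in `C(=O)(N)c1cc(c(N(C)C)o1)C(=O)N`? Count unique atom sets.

[CX3](=O)[NX3] is the SMARTS for an amide: a carbonyl carbon bonded to a trivalent nitrogen.
The molecule carries 2 separate instances of a primary amide (-C(=O)NH2) meeting every constraint; each maps to a distinct set of atoms, giving 2 matches.

2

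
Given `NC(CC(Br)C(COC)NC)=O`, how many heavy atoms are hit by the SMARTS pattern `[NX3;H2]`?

1

The query [NX3;H2] means: aliphatic N with 3 total connections, two of them H — an -NH2 nitrogen (amine or amide).
Check the 12 heavy atoms by environment: 2× C (H2, X4) → no; 2× C (H1, X4) → no; 1× C (H0, X3) → no; 1× O (H0, X1) → no; 1× N (H2, X3) → match; 1× N (H1, X3) → no; 2× C (H3, X4) → no; 1× O (H0, X2) → no; 1× Br (H0, X1) → no.
That gives 1 matching atom.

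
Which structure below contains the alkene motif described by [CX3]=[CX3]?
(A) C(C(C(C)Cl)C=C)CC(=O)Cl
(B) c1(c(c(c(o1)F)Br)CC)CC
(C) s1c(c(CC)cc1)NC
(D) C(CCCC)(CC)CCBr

A

[CX3]=[CX3] describes a non-aromatic C=C double bond between two sp2 carbons (an alkene).
(A) contains a vinyl group (-CH=CH2), which satisfies every atom and bond constraint.
(B) has an ethyl group (-CH2CH3) but its C-C bond is a single bond between CX4 carbons, not CX3=CX3.
(C) has an ethyl group (-CH2CH3) but its C-C bond is a single bond between CX4 carbons, not CX3=CX3.
(D) has an ethyl group (-CH2CH3) but its C-C bond is a single bond between CX4 carbons, not CX3=CX3.
So the answer is (A).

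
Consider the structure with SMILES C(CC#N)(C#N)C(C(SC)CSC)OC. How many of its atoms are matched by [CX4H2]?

2

Check the 15 heavy atoms by environment: 2× C (H2, X4) → match; 3× C (H1, X4) → no; 2× S (H0, X2) → no; 3× C (H3, X4) → no; 1× O (H0, X2) → no; 2× C (H0, X2) → no; 2× N (H0, X1) → no.
That gives 2 matching atoms.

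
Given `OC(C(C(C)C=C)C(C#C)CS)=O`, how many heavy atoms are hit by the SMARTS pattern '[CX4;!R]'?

The query [CX4;!R] means: aliphatic carbon with four total connections, not in a ring.
Check the 13 heavy atoms by environment: 5× C (X4, acyclic) → match; 3× C (X3, acyclic) → no; 1× O (X1, acyclic) → no; 1× O (X2, acyclic) → no; 2× C (X2, acyclic) → no; 1× S (X2, acyclic) → no.
That gives 5 matching atoms.

5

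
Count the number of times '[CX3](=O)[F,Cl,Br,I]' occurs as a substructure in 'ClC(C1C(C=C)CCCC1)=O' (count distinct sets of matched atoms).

[CX3](=O)[F,Cl,Br,I] is the SMARTS for an acyl halide: a carbonyl carbon bonded to a halogen.
Exactly one fragment in the molecule meets all constraints, giving 1 match.

1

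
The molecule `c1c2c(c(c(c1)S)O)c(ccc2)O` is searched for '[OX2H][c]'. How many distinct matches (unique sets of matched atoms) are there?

2

[OX2H][c] is the SMARTS for a phenol: a hydroxyl oxygen attached to an aromatic carbon.
The molecule carries 2 separate instances of a hydroxyl group (-OH) meeting every constraint; each maps to a distinct set of atoms, giving 2 matches.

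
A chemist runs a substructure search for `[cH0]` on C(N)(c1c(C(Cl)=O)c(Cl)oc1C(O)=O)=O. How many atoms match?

4

Check the 15 heavy atoms by environment: 1× o (aromatic, H0) → no; 4× c (aromatic, H0) → match; 3× C (H0) → no; 3× O (H0) → no; 1× N (H2) → no; 2× Cl (H0) → no; 1× O (H1) → no.
That gives 4 matching atoms.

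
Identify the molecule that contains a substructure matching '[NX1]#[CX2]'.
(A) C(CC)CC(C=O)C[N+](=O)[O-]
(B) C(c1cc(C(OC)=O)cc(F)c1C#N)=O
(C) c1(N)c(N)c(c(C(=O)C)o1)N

B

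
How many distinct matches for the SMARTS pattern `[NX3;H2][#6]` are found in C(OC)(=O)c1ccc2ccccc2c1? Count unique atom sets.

0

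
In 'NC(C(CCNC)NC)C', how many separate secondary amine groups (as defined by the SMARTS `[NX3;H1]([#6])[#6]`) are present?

[NX3;H1]([#6])[#6] is the SMARTS for a secondary amine: a trivalent nitrogen with one H, bonded to two carbons.
The molecule carries 2 separate instances of an N-methylamino group (-NHCH3) meeting every constraint; each maps to a distinct set of atoms, giving 2 matches.

2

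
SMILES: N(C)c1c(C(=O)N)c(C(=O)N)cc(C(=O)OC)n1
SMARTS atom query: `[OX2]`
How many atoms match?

1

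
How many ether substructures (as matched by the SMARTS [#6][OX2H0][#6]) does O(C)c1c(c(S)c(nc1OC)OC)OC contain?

4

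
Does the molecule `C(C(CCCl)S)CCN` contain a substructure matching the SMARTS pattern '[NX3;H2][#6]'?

The pattern [NX3;H2][#6] describes a trivalent nitrogen with two H attached to carbon — a primary amine.
The molecule carries a primary amino group (-NH2), whose atoms satisfy every constraint of the query, so the pattern matches.

Yes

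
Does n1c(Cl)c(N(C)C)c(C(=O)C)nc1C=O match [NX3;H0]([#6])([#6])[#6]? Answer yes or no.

Yes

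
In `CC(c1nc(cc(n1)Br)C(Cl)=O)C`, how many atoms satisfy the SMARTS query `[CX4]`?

3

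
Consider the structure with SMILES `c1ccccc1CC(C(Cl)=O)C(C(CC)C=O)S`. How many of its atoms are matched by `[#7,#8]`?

The query [#7,#8] means: nitrogen or oxygen (comma = OR).
Check the 18 heavy atoms by environment: 8× C → no; 2× O → match; 1× S → no; 6× c (aromatic) → no; 1× Cl → no.
That gives 2 matching atoms.

2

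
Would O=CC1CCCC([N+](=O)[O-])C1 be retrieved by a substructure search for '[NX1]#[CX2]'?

No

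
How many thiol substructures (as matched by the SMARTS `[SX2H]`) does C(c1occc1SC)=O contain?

0

[SX2H] is the SMARTS for a thiol: an aliphatic sulfur with two connections, one being H.
The molecule has a methylthio ether (-SCH3), but the sulfur has H0 (bonded to two carbons), not H1; nothing else fits, so there are 0 matches.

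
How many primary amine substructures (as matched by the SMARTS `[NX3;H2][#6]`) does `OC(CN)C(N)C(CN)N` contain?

[NX3;H2][#6] is the SMARTS for a primary amine: a trivalent nitrogen with two H attached to carbon.
The molecule carries 4 separate instances of a primary amino group (-NH2) meeting every constraint; each maps to a distinct set of atoms, giving 4 matches.

4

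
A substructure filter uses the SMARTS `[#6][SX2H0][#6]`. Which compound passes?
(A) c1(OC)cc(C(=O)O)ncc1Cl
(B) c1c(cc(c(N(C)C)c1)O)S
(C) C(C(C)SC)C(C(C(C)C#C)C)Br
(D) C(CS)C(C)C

C

[#6][SX2H0][#6] describes an aliphatic sulfur bridging two carbons with no H on the sulfur (a thioether).
(A) has a methoxy ether (-OCH3) but the bridging atom is O, not S.
(B) has a thiol (-SH) but the sulfur has H1, not H0 bridging two carbons.
(C) contains a methylthio ether (-SCH3), which satisfies every atom and bond constraint.
(D) has a thiol (-SH) but the sulfur has H1, not H0 bridging two carbons.
So the answer is (C).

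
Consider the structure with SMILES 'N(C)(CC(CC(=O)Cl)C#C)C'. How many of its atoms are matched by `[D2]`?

The query [D2] means: atom with exactly two heavy-atom neighbours.
Check the 11 heavy atoms by environment: 3× C (D2) → match; 2× C (D3) → no; 1× O (D1) → no; 1× Cl (D1) → no; 3× C (D1) → no; 1× N (D3) → no.
That gives 3 matching atoms.

3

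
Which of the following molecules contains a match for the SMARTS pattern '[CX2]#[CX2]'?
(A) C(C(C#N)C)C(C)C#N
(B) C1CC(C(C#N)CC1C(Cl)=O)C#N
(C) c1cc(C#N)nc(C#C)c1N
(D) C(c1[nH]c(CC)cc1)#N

C

[CX2]#[CX2] describes a carbon-carbon triple bond (an alkyne).
(A) has a nitrile (-C#N) but the triple bond is C#N, not C#C.
(B) has a nitrile (-C#N) but the triple bond is C#N, not C#C.
(C) contains an ethynyl group (-C#CH), which satisfies every atom and bond constraint.
(D) has a nitrile (-C#N) but the triple bond is C#N, not C#C.
So the answer is (C).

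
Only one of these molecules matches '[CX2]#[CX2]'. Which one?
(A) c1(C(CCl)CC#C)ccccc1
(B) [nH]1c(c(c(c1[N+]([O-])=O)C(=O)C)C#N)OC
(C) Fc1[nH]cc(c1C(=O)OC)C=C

A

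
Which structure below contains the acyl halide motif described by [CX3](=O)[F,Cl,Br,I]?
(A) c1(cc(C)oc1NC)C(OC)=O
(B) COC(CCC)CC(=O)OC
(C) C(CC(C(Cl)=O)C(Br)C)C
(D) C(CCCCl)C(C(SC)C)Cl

[CX3](=O)[F,Cl,Br,I] describes a carbonyl carbon bonded to a halogen (an acyl halide).
(A) has a methyl-ester group (-C(=O)OCH3) but the carbonyl is bonded to -O-C, not to a halogen.
(B) has a methyl-ester group (-C(=O)OCH3) but the carbonyl is bonded to -O-C, not to a halogen.
(C) contains an acyl chloride (-C(=O)Cl), which satisfies every atom and bond constraint.
(D) has a chloro substituent but the Cl is not on a carbonyl carbon.
So the answer is (C).

C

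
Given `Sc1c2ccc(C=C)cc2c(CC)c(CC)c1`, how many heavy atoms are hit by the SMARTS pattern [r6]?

10

The query [r6] means: r6 matches atoms in a six-membered ring.
Check the 17 heavy atoms by environment: 10× c (aromatic, in 6-ring) → match; 6× C (acyclic) → no; 1× S (acyclic) → no.
That gives 10 matching atoms.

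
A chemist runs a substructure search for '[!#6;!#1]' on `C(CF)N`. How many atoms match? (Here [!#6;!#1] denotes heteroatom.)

2

The query [!#6;!#1] means: not carbon and not hydrogen — any heteroatom.
Check the 4 heavy atoms by environment: 2× C → no; 1× N → match; 1× F → match.
Summing the matching environments: 1 + 1 = 2 matching atoms.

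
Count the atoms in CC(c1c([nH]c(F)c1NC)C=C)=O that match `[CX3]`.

3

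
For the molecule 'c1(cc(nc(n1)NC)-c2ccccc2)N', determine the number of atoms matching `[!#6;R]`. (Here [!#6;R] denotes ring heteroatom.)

2

Check the 15 heavy atoms by environment: 2× n (aromatic, in 6-ring) → match; 10× c (aromatic, in 6-ring) → no; 2× N (acyclic) → no; 1× C (acyclic) → no.
That gives 2 matching atoms.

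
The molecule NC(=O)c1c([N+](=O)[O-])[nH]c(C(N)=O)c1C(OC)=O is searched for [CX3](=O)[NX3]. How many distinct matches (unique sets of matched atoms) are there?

2

[CX3](=O)[NX3] is the SMARTS for an amide: a carbonyl carbon bonded to a trivalent nitrogen.
The molecule carries 2 separate instances of a primary amide (-C(=O)NH2) meeting every constraint; each maps to a distinct set of atoms, giving 2 matches.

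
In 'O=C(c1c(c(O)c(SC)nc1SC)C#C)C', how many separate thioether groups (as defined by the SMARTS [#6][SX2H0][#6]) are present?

[#6][SX2H0][#6] is the SMARTS for a thioether: an aliphatic sulfur bridging two carbons with no H on the sulfur.
The molecule carries 2 separate instances of a methylthio ether (-SCH3) meeting every constraint; each maps to a distinct set of atoms, giving 2 matches.

2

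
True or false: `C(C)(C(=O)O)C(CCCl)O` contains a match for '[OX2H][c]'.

The pattern [OX2H][c] describes a hydroxyl oxygen attached to an aromatic carbon — a phenol.
The closest candidate here is a hydroxyl group (-OH), but the -OH is on an aliphatic carbon, not an aromatic c. No other fragment satisfies the full query, so there is no match.

False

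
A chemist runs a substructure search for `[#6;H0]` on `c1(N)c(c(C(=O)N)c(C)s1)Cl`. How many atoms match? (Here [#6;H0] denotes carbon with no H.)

5

The query [#6;H0] means: any carbon with no attached hydrogen.
Check the 11 heavy atoms by environment: 1× s (aromatic, H0) → no; 4× c (aromatic, H0) → match; 1× C (H0) → match; 1× O (H0) → no; 2× N (H2) → no; 1× C (H3) → no; 1× Cl (H0) → no.
Summing the matching environments: 4 + 1 = 5 matching atoms.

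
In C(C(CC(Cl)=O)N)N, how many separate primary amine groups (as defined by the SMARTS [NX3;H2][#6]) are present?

2

[NX3;H2][#6] is the SMARTS for a primary amine: a trivalent nitrogen with two H attached to carbon.
The molecule carries 2 separate instances of a primary amino group (-NH2) meeting every constraint; each maps to a distinct set of atoms, giving 2 matches.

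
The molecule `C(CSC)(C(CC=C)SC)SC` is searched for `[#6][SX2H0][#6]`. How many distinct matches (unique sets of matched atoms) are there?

3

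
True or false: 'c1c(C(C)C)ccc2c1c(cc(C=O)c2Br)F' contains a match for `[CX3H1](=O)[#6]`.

True

The pattern [CX3H1](=O)[#6] describes an sp2 carbon with one H, double-bonded to O and single-bonded to carbon — an aldehyde.
The molecule carries an aldehyde (-CHO), whose atoms satisfy every constraint of the query, so the pattern matches.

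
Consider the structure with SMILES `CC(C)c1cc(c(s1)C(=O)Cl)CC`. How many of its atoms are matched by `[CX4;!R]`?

5

Check the 13 heavy atoms by environment: 1× s (aromatic, X2, in 5-ring) → no; 4× c (aromatic, X3, in 5-ring) → no; 1× C (X3, acyclic) → no; 1× O (X1, acyclic) → no; 1× Cl (X1, acyclic) → no; 5× C (X4, acyclic) → match.
That gives 5 matching atoms.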